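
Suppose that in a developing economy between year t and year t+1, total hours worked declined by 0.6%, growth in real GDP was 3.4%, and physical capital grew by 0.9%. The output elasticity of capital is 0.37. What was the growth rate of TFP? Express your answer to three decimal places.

Labor's share = 1 − 0.37 = 0.63.
Physical capital: 0.37 × 0.9 = 0.333 pp.
Total hours worked: 0.63 × (-0.6) = -0.378 pp.
TFP growth = 3.4 + 0.045 = 3.445%.

3.445%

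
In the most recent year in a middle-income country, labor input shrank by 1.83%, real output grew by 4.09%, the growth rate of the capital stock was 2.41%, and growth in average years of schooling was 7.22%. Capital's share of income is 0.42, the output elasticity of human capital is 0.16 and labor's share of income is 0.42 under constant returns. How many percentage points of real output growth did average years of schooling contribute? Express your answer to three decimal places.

Contribution = share × growth = 0.16 × 7.22 = 1.1552 pp.

1.155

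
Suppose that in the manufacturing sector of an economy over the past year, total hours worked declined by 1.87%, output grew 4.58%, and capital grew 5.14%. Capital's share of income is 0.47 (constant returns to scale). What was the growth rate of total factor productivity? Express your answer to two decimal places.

3.16%

Labor's share = 1 − 0.47 = 0.53.
Capital: 0.47 × 5.14 = 2.4158 pp.
Total hours worked: 0.53 × (-1.87) = -0.9911 pp.
TFP growth = 4.58 − 1.4247 = 3.1553%.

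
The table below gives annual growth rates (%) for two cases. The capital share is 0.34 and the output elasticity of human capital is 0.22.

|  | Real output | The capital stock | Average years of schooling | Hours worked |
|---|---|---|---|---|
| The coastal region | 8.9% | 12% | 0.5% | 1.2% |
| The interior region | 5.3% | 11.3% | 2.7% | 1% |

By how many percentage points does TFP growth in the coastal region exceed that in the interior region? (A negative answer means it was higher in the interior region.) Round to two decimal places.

Labor's share = 1 − 0.34 − 0.22 = 0.44.
The coastal region: TFP = 8.9 − 4.08 − 0.11 − 0.528 = 4.182%.
The interior region: TFP = 5.3 − 3.842 − 0.594 − 0.44 = 0.424%.
Difference = 4.182 − (0.424) = 3.758 pp.

3.76 percentage points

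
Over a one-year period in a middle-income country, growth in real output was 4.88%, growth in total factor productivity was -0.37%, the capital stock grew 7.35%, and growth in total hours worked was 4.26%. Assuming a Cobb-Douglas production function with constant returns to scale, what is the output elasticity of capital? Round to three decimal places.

The output elasticity of capital is 0.320.

gY = gA + α·gK + (1−α)·gL, so gY − gA − gL = α(gK − gL).
4.88 + 0.37 − 4.26 = α × (7.35 − 4.26).
0.99 = 3.09 α, so α = 0.32039.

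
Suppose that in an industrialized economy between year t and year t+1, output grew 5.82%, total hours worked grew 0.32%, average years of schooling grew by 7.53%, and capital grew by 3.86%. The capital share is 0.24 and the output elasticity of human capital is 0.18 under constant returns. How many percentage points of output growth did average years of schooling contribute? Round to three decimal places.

Contribution = share × growth = 0.18 × 7.53 = 1.3554 pp.

1.355 pp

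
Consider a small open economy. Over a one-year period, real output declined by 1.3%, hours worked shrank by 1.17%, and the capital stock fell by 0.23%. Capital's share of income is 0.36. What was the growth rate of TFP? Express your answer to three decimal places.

Labor's share = 1 − 0.36 = 0.64.
The capital stock: 0.36 × (-0.23) = -0.0828 pp.
Hours worked: 0.64 × (-1.17) = -0.7488 pp.
TFP growth = -1.3 + 0.8316 = -0.4684%.

-0.468%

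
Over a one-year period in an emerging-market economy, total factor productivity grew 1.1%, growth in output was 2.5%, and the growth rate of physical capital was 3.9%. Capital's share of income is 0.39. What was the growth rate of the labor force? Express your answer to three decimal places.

Labor's share = 1 − 0.39 = 0.61.
gY = gA + 0.39×3.9 + 0.61×g.
0.61×g = 2.5 − 1.1 − 1.521 = -0.121.
g = -0.121 / 0.61 = -0.19836%.

-0.198%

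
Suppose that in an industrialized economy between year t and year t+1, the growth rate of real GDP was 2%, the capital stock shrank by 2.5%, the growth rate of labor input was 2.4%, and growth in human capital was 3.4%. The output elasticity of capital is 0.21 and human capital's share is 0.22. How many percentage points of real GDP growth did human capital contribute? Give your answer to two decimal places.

0.75

Contribution = share × growth = 0.22 × 3.4 = 0.748 pp.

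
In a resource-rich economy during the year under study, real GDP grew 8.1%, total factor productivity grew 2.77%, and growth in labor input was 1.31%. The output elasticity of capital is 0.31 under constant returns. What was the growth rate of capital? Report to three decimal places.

Labor's share = 1 − 0.31 = 0.69.
gY = gA + 0.69×1.31 + 0.31×g.
0.31×g = 8.1 − 2.77 − 0.9039 = 4.4261.
g = 4.4261 / 0.31 = 14.27774%.

Capital growth was 14.278%.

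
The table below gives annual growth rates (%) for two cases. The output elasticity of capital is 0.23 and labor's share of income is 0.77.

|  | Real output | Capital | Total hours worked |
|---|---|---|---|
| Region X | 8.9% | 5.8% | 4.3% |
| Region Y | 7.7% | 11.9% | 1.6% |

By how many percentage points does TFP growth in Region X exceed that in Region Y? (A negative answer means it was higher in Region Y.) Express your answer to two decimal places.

0.52 percentage points

Labor's share = 1 − 0.23 = 0.77.
Region X: TFP = 8.9 − 1.334 − 3.311 = 4.255%.
Region Y: TFP = 7.7 − 2.737 − 1.232 = 3.731%.
Difference = 4.255 − (3.731) = 0.524 pp.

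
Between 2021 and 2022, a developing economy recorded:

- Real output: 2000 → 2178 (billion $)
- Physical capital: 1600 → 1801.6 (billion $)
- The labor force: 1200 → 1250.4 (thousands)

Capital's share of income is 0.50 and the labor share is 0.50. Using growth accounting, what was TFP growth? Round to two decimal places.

Real output growth = (2178 − 2000) / 2000 = 8.9%.
Physical capital growth = (1801.6 − 1600) / 1600 = 12.6%.
The labor force growth = (1250.4 − 1200) / 1200 = 4.2%.
Labor's share = 1 − 0.5 = 0.5.
Physical capital: 0.5 × 12.6 = 6.3 pp.
The labor force: 0.5 × 4.2 = 2.1 pp.
TFP growth = 8.9 − 8.4 = 0.5%.

TFP growth was 0.50%.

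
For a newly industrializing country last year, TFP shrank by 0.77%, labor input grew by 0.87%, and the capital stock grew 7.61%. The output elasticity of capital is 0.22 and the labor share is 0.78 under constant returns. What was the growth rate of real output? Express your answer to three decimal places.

Real output grew 1.583%.

Labor's share = 1 − 0.22 = 0.78.
The capital stock: 0.22 × 7.61 = 1.6742 pp.
Labor input: 0.78 × 0.87 = 0.6786 pp.
Output growth = -0.77 + 2.3528 = 1.5828%.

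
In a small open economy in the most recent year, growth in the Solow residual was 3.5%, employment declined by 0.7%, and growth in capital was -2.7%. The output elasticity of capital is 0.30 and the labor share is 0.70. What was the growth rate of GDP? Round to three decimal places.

Labor's share = 1 − 0.3 = 0.7.
Capital: 0.3 × (-2.7) = -0.81 pp.
Employment: 0.7 × (-0.7) = -0.49 pp.
Output growth = 3.5 + (-1.3) = 2.2%.

2.200%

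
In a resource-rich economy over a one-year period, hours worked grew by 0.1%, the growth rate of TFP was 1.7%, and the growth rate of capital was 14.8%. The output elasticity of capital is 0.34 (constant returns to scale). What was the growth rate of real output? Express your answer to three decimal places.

6.798%

Labor's share = 1 − 0.34 = 0.66.
Capital: 0.34 × 14.8 = 5.032 pp.
Hours worked: 0.66 × 0.1 = 0.066 pp.
Output growth = 1.7 + 5.098 = 6.798%.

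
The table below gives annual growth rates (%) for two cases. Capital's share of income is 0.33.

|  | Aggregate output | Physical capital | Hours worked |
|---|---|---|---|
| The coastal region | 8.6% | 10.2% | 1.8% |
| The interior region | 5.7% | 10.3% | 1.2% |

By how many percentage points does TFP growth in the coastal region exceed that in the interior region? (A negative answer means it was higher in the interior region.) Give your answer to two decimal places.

Labor's share = 1 − 0.33 = 0.67.
The coastal region: TFP = 8.6 − 3.366 − 1.206 = 4.028%.
The interior region: TFP = 5.7 − 3.399 − 0.804 = 1.497%.
Difference = 4.028 − (1.497) = 2.531 pp.

2.53 percentage points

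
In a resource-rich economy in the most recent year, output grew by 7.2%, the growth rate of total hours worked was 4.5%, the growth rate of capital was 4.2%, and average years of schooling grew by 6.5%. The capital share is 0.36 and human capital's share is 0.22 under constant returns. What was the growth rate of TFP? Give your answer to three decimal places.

Labor's share = 1 − 0.36 − 0.22 = 0.42.
Capital: 0.36 × 4.2 = 1.512 pp.
Average years of schooling: 0.22 × 6.5 = 1.43 pp.
Total hours worked: 0.42 × 4.5 = 1.89 pp.
TFP growth = 7.2 − 4.832 = 2.368%.

TFP grew 2.368%.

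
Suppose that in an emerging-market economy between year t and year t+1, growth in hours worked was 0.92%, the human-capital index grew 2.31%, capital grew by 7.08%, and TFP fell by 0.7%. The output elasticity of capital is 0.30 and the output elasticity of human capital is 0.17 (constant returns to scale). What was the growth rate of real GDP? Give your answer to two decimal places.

2.30%

Labor's share = 1 − 0.3 − 0.17 = 0.53.
Capital: 0.3 × 7.08 = 2.124 pp.
The human-capital index: 0.17 × 2.31 = 0.3927 pp.
Hours worked: 0.53 × 0.92 = 0.4876 pp.
Output growth = -0.7 + 3.0043 = 2.3043%.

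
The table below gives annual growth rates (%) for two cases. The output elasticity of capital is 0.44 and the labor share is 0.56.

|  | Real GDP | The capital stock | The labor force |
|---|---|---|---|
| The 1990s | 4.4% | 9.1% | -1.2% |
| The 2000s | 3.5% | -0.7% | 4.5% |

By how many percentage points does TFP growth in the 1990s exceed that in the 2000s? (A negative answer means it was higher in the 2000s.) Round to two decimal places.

Labor's share = 1 − 0.44 = 0.56.
The 1990s: TFP = 4.4 − 4.004 + 0.672 = 1.068%.
The 2000s: TFP = 3.5 + 0.308 − 2.52 = 1.288%.
Difference = 1.068 − (1.288) = -0.22 pp.

-0.22 percentage points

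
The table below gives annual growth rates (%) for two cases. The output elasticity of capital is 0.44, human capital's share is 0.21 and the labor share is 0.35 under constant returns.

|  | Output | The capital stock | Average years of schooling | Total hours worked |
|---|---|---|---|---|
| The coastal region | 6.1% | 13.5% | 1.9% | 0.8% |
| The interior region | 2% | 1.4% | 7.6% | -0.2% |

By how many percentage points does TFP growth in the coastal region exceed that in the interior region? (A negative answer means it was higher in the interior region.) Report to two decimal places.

-0.38 percentage points

Labor's share = 1 − 0.44 − 0.21 = 0.35.
The coastal region: TFP = 6.1 − 5.94 − 0.399 − 0.28 = -0.519%.
The interior region: TFP = 2 − 0.616 − 1.596 + 0.07 = -0.142%.
Difference = -0.519 − (-0.142) = -0.377 pp.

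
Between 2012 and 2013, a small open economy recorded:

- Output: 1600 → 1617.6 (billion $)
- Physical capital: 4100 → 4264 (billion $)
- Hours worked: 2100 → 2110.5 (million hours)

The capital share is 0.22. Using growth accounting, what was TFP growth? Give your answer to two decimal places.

Output growth = (1617.6 − 1600) / 1600 = 1.1%.
Physical capital growth = (4264 − 4100) / 4100 = 4%.
Hours worked growth = (2110.5 − 2100) / 2100 = 0.5%.
Labor's share = 1 − 0.22 = 0.78.
Physical capital: 0.22 × 4 = 0.88 pp.
Hours worked: 0.78 × 0.5 = 0.39 pp.
TFP growth = 1.1 − 1.27 = -0.17%.

-0.17%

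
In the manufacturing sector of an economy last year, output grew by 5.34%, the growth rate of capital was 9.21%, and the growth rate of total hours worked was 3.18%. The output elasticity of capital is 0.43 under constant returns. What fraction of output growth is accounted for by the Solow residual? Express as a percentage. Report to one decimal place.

Labor's share = 1 − 0.43 = 0.57.
Capital: 0.43 × 9.21 = 3.9603 pp.
Total hours worked: 0.57 × 3.18 = 1.8126 pp.
TFP growth = 5.34 − 5.7729 = -0.4329%.
TFP share of growth = -0.4329 / 5.34 × 100 = -8.107%.

The Solow residual accounted for -8.1% of growth.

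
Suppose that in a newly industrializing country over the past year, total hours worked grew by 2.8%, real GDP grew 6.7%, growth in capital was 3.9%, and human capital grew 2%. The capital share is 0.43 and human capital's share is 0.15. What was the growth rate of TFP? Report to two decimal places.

Labor's share = 1 − 0.43 − 0.15 = 0.42.
Capital: 0.43 × 3.9 = 1.677 pp.
Human capital: 0.15 × 2 = 0.3 pp.
Total hours worked: 0.42 × 2.8 = 1.176 pp.
TFP growth = 6.7 − 3.153 = 3.547%.

3.55%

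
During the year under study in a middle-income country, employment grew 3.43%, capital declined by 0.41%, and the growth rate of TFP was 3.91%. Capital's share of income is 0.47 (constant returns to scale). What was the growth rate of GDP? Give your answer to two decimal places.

GDP grew 5.54%.

Labor's share = 1 − 0.47 = 0.53.
Capital: 0.47 × (-0.41) = -0.1927 pp.
Employment: 0.53 × 3.43 = 1.8179 pp.
Output growth = 3.91 + 1.6252 = 5.5352%.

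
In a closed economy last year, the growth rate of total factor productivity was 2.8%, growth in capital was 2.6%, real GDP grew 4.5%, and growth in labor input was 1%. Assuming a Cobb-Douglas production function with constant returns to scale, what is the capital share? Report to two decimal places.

gY = gA + α·gK + (1−α)·gL, so gY − gA − gL = α(gK − gL).
4.5 − 2.8 − 1 = α × (2.6 − 1).
0.7 = 1.6 α, so α = 0.4375.

0.44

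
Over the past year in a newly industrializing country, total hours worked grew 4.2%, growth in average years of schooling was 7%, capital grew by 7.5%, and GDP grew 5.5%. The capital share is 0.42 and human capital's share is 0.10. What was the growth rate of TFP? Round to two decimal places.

-0.37%

Labor's share = 1 − 0.42 − 0.1 = 0.48.
Capital: 0.42 × 7.5 = 3.15 pp.
Average years of schooling: 0.1 × 7 = 0.7 pp.
Total hours worked: 0.48 × 4.2 = 2.016 pp.
TFP growth = 5.5 − 5.866 = -0.366%.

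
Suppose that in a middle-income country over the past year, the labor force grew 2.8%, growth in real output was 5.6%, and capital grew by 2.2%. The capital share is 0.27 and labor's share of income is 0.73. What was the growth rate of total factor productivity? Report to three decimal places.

Labor's share = 1 − 0.27 = 0.73.
Capital: 0.27 × 2.2 = 0.594 pp.
The labor force: 0.73 × 2.8 = 2.044 pp.
TFP growth = 5.6 − 2.638 = 2.962%.

2.962%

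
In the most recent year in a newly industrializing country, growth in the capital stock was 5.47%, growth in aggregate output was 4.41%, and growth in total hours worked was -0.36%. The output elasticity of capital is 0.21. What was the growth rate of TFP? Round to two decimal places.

TFP grew 3.55%.

Labor's share = 1 − 0.21 = 0.79.
The capital stock: 0.21 × 5.47 = 1.1487 pp.
Total hours worked: 0.79 × (-0.36) = -0.2844 pp.
TFP growth = 4.41 − 0.8643 = 3.5457%.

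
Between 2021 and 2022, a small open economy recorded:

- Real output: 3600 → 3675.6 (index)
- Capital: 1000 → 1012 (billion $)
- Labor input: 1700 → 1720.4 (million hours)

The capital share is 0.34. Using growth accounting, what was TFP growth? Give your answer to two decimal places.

0.90%

Real output growth = (3675.6 − 3600) / 3600 = 2.1%.
Capital growth = (1012 − 1000) / 1000 = 1.2%.
Labor input growth = (1720.4 − 1700) / 1700 = 1.2%.
Labor's share = 1 − 0.34 = 0.66.
Capital: 0.34 × 1.2 = 0.408 pp.
Labor input: 0.66 × 1.2 = 0.792 pp.
TFP growth = 2.1 − 1.2 = 0.9%.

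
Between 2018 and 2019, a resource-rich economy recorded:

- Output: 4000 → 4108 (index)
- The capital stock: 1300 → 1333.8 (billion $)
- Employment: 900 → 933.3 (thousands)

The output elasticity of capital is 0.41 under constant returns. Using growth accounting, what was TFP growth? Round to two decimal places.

Output growth = (4108 − 4000) / 4000 = 2.7%.
The capital stock growth = (1333.8 − 1300) / 1300 = 2.6%.
Employment growth = (933.3 − 900) / 900 = 3.7%.
Labor's share = 1 − 0.41 = 0.59.
The capital stock: 0.41 × 2.6 = 1.066 pp.
Employment: 0.59 × 3.7 = 2.183 pp.
TFP growth = 2.7 − 3.249 = -0.549%.

-0.55%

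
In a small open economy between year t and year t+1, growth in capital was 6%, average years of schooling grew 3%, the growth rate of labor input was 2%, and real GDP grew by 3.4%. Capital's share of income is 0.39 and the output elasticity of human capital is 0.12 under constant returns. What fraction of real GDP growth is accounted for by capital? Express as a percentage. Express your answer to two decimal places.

68.82%

Capital contributed 0.39 × 6 = 2.34 pp.
Share of growth = 2.34 / 3.4 × 100 = 68.8235%.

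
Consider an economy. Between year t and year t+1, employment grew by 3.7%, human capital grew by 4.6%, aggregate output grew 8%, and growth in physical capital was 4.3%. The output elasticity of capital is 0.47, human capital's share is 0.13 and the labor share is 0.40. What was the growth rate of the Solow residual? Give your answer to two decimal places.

Labor's share = 1 − 0.47 − 0.13 = 0.4.
Physical capital: 0.47 × 4.3 = 2.021 pp.
Human capital: 0.13 × 4.6 = 0.598 pp.
Employment: 0.4 × 3.7 = 1.48 pp.
TFP growth = 8 − 4.099 = 3.901%.

The Solow residual grew 3.90%.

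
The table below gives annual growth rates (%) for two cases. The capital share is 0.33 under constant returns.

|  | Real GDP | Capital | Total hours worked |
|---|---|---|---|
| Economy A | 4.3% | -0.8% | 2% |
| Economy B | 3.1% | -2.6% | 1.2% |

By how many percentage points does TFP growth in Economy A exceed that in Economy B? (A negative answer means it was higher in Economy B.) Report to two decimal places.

0.07 percentage points

Labor's share = 1 − 0.33 = 0.67.
Economy A: TFP = 4.3 + 0.264 − 1.34 = 3.224%.
Economy B: TFP = 3.1 + 0.858 − 0.804 = 3.154%.
Difference = 3.224 − (3.154) = 0.07 pp.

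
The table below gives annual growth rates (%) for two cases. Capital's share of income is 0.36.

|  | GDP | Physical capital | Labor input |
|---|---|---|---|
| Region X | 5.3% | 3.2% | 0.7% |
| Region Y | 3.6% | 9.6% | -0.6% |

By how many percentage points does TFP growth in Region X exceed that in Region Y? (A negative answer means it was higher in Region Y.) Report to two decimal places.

Labor's share = 1 − 0.36 = 0.64.
Region X: TFP = 5.3 − 1.152 − 0.448 = 3.7%.
Region Y: TFP = 3.6 − 3.456 + 0.384 = 0.528%.
Difference = 3.7 − (0.528) = 3.172 pp.

3.17 percentage points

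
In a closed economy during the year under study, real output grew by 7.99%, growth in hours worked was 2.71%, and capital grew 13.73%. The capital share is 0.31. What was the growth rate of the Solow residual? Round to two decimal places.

1.86%

Labor's share = 1 − 0.31 = 0.69.
Capital: 0.31 × 13.73 = 4.2563 pp.
Hours worked: 0.69 × 2.71 = 1.8699 pp.
TFP growth = 7.99 − 6.1262 = 1.8638%.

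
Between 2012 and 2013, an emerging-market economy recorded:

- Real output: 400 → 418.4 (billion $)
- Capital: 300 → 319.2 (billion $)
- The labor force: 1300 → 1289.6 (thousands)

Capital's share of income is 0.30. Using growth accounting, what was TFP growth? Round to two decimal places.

3.24%

Real output growth = (418.4 − 400) / 400 = 4.6%.
Capital growth = (319.2 − 300) / 300 = 6.4%.
The labor force growth = (1289.6 − 1300) / 1300 = -0.8%.
Labor's share = 1 − 0.3 = 0.7.
Capital: 0.3 × 6.4 = 1.92 pp.
The labor force: 0.7 × (-0.8) = -0.56 pp.
TFP growth = 4.6 − 1.36 = 3.24%.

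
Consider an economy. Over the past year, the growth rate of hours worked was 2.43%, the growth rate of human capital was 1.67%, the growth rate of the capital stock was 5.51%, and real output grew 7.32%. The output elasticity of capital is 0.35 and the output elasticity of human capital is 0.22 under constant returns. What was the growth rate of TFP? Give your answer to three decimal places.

TFP growth was 3.979%.

Labor's share = 1 − 0.35 − 0.22 = 0.43.
The capital stock: 0.35 × 5.51 = 1.9285 pp.
Human capital: 0.22 × 1.67 = 0.3674 pp.
Hours worked: 0.43 × 2.43 = 1.0449 pp.
TFP growth = 7.32 − 3.3408 = 3.9792%.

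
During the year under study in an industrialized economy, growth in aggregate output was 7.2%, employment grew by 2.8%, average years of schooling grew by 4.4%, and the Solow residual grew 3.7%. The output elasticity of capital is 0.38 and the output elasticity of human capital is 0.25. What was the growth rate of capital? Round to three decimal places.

Labor's share = 1 − 0.38 − 0.25 = 0.37.
gY = gA + 0.25×4.4 + 0.37×2.8 + 0.38×g.
0.38×g = 7.2 − 3.7 − 2.136 = 1.364.
g = 1.364 / 0.38 = 3.58947%.

3.589%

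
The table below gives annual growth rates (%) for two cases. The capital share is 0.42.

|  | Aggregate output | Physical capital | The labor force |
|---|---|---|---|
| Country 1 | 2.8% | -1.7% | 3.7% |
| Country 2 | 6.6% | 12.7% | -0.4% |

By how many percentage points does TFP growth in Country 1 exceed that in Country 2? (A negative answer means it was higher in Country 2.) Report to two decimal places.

Labor's share = 1 − 0.42 = 0.58.
Country 1: TFP = 2.8 + 0.714 − 2.146 = 1.368%.
Country 2: TFP = 6.6 − 5.334 + 0.232 = 1.498%.
Difference = 1.368 − (1.498) = -0.13 pp.

-0.13 percentage points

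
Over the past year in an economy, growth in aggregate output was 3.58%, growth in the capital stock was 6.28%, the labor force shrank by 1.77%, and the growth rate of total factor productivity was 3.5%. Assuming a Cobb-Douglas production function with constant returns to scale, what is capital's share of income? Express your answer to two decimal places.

Capital's share of income is 0.23.

gY = gA + α·gK + (1−α)·gL, so gY − gA − gL = α(gK − gL).
3.58 − 3.5 + 1.77 = α × (6.28 − (-1.77)).
1.85 = 8.05 α, so α = 0.2298.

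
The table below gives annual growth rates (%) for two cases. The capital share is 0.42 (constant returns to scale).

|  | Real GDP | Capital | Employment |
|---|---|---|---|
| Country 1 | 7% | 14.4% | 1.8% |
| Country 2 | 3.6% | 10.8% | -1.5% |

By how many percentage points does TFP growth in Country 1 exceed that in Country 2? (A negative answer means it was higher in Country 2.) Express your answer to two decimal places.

Labor's share = 1 − 0.42 = 0.58.
Country 1: TFP = 7 − 6.048 − 1.044 = -0.092%.
Country 2: TFP = 3.6 − 4.536 + 0.87 = -0.066%.
Difference = -0.092 − (-0.066) = -0.026 pp.

-0.03 percentage points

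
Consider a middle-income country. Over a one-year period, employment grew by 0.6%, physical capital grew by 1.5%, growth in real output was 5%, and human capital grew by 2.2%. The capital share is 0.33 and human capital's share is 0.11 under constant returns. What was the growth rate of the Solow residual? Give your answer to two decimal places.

Labor's share = 1 − 0.33 − 0.11 = 0.56.
Physical capital: 0.33 × 1.5 = 0.495 pp.
Human capital: 0.11 × 2.2 = 0.242 pp.
Employment: 0.56 × 0.6 = 0.336 pp.
TFP growth = 5 − 1.073 = 3.927%.

The Solow residual growth was 3.93%.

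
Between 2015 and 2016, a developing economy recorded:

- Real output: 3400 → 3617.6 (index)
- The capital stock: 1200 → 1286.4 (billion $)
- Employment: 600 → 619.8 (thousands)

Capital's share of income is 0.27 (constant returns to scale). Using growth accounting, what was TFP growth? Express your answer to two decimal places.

TFP grew 2.05%.

Real output growth = (3617.6 − 3400) / 3400 = 6.4%.
The capital stock growth = (1286.4 − 1200) / 1200 = 7.2%.
Employment growth = (619.8 − 600) / 600 = 3.3%.
Labor's share = 1 − 0.27 = 0.73.
The capital stock: 0.27 × 7.2 = 1.944 pp.
Employment: 0.73 × 3.3 = 2.409 pp.
TFP growth = 6.4 − 4.353 = 2.047%.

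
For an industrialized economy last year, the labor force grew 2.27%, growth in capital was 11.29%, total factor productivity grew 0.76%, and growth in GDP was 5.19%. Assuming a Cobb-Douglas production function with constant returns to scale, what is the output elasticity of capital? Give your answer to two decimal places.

α = 0.24

gY = gA + α·gK + (1−α)·gL, so gY − gA − gL = α(gK − gL).
5.19 − 0.76 − 2.27 = α × (11.29 − 2.27).
2.16 = 9.02 α, so α = 0.2395.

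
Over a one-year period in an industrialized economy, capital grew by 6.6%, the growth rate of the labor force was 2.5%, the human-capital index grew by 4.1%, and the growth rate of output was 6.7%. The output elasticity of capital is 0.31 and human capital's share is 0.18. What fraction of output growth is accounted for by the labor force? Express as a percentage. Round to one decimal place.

Labor's share = 1 − 0.31 − 0.18 = 0.51.
The labor force contributed 0.51 × 2.5 = 1.275 pp.
Share of growth = 1.275 / 6.7 × 100 = 19.03%.

19.0%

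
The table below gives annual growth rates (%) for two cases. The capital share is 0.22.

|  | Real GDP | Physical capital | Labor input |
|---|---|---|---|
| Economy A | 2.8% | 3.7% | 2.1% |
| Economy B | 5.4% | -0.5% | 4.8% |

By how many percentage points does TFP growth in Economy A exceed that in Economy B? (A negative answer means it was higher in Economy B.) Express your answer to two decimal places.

-1.42 percentage points

Labor's share = 1 − 0.22 = 0.78.
Economy A: TFP = 2.8 − 0.814 − 1.638 = 0.348%.
Economy B: TFP = 5.4 + 0.11 − 3.744 = 1.766%.
Difference = 0.348 − (1.766) = -1.418 pp.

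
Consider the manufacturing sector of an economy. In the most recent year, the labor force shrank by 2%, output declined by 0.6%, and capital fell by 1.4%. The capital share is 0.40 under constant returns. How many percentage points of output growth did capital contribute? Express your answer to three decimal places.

Contribution = share × growth = 0.4 × (-1.4) = -0.56 pp.

-0.560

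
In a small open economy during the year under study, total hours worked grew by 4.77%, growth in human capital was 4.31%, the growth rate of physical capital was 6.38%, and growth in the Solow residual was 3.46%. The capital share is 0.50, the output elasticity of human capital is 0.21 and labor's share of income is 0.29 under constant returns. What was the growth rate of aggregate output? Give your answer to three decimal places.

8.938%

Labor's share = 1 − 0.5 − 0.21 = 0.29.
Physical capital: 0.5 × 6.38 = 3.19 pp.
Human capital: 0.21 × 4.31 = 0.9051 pp.
Total hours worked: 0.29 × 4.77 = 1.3833 pp.
Output growth = 3.46 + 5.4784 = 8.9384%.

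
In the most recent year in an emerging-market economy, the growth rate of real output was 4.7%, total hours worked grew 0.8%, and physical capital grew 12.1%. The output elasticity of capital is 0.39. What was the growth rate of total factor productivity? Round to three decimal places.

Labor's share = 1 − 0.39 = 0.61.
Physical capital: 0.39 × 12.1 = 4.719 pp.
Total hours worked: 0.61 × 0.8 = 0.488 pp.
TFP growth = 4.7 − 5.207 = -0.507%.

-0.507%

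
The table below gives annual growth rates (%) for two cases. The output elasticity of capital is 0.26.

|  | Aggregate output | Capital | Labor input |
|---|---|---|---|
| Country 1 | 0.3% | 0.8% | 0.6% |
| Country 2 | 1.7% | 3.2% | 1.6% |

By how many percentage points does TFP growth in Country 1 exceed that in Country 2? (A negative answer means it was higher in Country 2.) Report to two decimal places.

Labor's share = 1 − 0.26 = 0.74.
Country 1: TFP = 0.3 − 0.208 − 0.444 = -0.352%.
Country 2: TFP = 1.7 − 0.832 − 1.184 = -0.316%.
Difference = -0.352 − (-0.316) = -0.036 pp.

-0.04 percentage points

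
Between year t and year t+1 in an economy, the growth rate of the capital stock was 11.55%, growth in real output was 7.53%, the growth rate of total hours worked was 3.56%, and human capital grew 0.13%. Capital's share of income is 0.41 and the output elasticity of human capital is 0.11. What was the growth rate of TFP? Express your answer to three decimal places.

1.071%

Labor's share = 1 − 0.41 − 0.11 = 0.48.
The capital stock: 0.41 × 11.55 = 4.7355 pp.
Human capital: 0.11 × 0.13 = 0.0143 pp.
Total hours worked: 0.48 × 3.56 = 1.7088 pp.
TFP growth = 7.53 − 6.4586 = 1.0714%.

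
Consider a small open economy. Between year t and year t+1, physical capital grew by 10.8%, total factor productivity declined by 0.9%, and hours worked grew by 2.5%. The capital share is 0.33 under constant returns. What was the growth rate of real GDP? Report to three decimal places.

4.339%

Labor's share = 1 − 0.33 = 0.67.
Physical capital: 0.33 × 10.8 = 3.564 pp.
Hours worked: 0.67 × 2.5 = 1.675 pp.
Output growth = -0.9 + 5.239 = 4.339%.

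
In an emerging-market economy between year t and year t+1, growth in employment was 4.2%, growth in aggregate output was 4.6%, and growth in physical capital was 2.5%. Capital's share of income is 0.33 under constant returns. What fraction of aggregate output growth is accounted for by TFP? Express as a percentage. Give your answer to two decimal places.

20.89%

Labor's share = 1 − 0.33 = 0.67.
Physical capital: 0.33 × 2.5 = 0.825 pp.
Employment: 0.67 × 4.2 = 2.814 pp.
TFP growth = 4.6 − 3.639 = 0.961%.
TFP share of growth = 0.961 / 4.6 × 100 = 20.8913%.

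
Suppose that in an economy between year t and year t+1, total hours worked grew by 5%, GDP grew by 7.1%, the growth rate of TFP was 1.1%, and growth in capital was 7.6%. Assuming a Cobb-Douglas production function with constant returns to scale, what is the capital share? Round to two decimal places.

gY = gA + α·gK + (1−α)·gL, so gY − gA − gL = α(gK − gL).
7.1 − 1.1 − 5 = α × (7.6 − 5).
1 = 2.6 α, so α = 0.3846.

The capital share is 0.38.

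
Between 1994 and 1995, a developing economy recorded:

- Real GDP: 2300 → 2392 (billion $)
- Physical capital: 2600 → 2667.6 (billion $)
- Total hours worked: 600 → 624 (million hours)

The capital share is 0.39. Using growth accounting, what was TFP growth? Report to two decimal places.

0.55%

Real GDP growth = (2392 − 2300) / 2300 = 4%.
Physical capital growth = (2667.6 − 2600) / 2600 = 2.6%.
Total hours worked growth = (624 − 600) / 600 = 4%.
Labor's share = 1 − 0.39 = 0.61.
Physical capital: 0.39 × 2.6 = 1.014 pp.
Total hours worked: 0.61 × 4 = 2.44 pp.
TFP growth = 4 − 3.454 = 0.546%.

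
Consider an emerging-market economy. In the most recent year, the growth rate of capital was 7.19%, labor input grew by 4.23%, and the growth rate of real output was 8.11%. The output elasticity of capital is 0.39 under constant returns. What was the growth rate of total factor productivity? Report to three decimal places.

Total factor productivity grew 2.726%.

Labor's share = 1 − 0.39 = 0.61.
Capital: 0.39 × 7.19 = 2.8041 pp.
Labor input: 0.61 × 4.23 = 2.5803 pp.
TFP growth = 8.11 − 5.3844 = 2.7256%.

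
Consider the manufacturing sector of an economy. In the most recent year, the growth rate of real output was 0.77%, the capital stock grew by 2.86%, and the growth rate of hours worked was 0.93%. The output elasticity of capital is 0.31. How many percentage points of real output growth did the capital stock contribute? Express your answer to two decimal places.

Contribution = share × growth = 0.31 × 2.86 = 0.8866 pp.

0.89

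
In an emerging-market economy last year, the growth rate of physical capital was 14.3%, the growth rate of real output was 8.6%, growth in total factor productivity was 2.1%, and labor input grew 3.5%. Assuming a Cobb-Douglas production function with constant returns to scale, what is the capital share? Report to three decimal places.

gY = gA + α·gK + (1−α)·gL, so gY − gA − gL = α(gK − gL).
8.6 − 2.1 − 3.5 = α × (14.3 − 3.5).
3 = 10.8 α, so α = 0.27778.

0.278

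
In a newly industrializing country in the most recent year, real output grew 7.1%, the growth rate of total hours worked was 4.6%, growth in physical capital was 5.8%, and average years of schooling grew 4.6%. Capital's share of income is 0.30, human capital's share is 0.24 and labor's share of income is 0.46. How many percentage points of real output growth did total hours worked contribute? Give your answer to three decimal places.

Labor's share = 1 − 0.3 − 0.24 = 0.46.
Contribution = share × growth = 0.46 × 4.6 = 2.116 pp.

2.116 pp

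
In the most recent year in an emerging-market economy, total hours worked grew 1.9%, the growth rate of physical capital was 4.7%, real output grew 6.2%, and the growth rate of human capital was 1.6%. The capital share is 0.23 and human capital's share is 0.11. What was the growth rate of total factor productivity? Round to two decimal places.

3.69%

Labor's share = 1 − 0.23 − 0.11 = 0.66.
Physical capital: 0.23 × 4.7 = 1.081 pp.
Human capital: 0.11 × 1.6 = 0.176 pp.
Total hours worked: 0.66 × 1.9 = 1.254 pp.
TFP growth = 6.2 − 2.511 = 3.689%.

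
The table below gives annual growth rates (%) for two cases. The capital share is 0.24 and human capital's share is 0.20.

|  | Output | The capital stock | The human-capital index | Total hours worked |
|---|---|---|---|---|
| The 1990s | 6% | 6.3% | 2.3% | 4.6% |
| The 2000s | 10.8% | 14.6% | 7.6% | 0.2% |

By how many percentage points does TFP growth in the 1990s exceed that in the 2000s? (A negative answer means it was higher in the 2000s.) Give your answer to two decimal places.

-4.21 percentage points

Labor's share = 1 − 0.24 − 0.2 = 0.56.
The 1990s: TFP = 6 − 1.512 − 0.46 − 2.576 = 1.452%.
The 2000s: TFP = 10.8 − 3.504 − 1.52 − 0.112 = 5.664%.
Difference = 1.452 − (5.664) = -4.212 pp.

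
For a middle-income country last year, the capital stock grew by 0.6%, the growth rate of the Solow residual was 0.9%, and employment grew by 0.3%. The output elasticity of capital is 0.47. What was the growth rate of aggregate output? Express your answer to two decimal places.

Labor's share = 1 − 0.47 = 0.53.
The capital stock: 0.47 × 0.6 = 0.282 pp.
Employment: 0.53 × 0.3 = 0.159 pp.
Output growth = 0.9 + 0.441 = 1.341%.

1.34%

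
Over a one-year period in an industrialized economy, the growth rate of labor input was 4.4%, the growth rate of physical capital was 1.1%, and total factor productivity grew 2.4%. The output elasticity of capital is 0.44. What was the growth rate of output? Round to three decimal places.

Labor's share = 1 − 0.44 = 0.56.
Physical capital: 0.44 × 1.1 = 0.484 pp.
Labor input: 0.56 × 4.4 = 2.464 pp.
Output growth = 2.4 + 2.948 = 5.348%.

5.348%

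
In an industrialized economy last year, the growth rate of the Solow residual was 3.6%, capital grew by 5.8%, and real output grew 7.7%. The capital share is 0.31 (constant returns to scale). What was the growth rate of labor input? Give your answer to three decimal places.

3.336%

Labor's share = 1 − 0.31 = 0.69.
gY = gA + 0.31×5.8 + 0.69×g.
0.69×g = 7.7 − 3.6 − 1.798 = 2.302.
g = 2.302 / 0.69 = 3.33623%.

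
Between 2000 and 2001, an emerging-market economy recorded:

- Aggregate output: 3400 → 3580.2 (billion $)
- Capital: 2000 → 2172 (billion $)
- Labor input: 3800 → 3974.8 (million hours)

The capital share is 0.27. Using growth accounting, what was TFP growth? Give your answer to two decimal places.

-0.38%

Aggregate output growth = (3580.2 − 3400) / 3400 = 5.3%.
Capital growth = (2172 − 2000) / 2000 = 8.6%.
Labor input growth = (3974.8 − 3800) / 3800 = 4.6%.
Labor's share = 1 − 0.27 = 0.73.
Capital: 0.27 × 8.6 = 2.322 pp.
Labor input: 0.73 × 4.6 = 3.358 pp.
TFP growth = 5.3 − 5.68 = -0.38%.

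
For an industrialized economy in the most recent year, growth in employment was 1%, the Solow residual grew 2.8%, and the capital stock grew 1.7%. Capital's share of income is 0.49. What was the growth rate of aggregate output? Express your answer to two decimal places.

Labor's share = 1 − 0.49 = 0.51.
The capital stock: 0.49 × 1.7 = 0.833 pp.
Employment: 0.51 × 1 = 0.51 pp.
Output growth = 2.8 + 1.343 = 4.143%.

Aggregate output growth was 4.14%.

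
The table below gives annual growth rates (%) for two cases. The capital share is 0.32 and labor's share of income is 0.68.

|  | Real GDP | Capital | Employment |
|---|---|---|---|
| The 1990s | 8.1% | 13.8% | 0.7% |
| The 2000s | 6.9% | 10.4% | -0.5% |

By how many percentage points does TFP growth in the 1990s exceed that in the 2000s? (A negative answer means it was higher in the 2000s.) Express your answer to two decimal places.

-0.70 percentage points

Labor's share = 1 − 0.32 = 0.68.
The 1990s: TFP = 8.1 − 4.416 − 0.476 = 3.208%.
The 2000s: TFP = 6.9 − 3.328 + 0.34 = 3.912%.
Difference = 3.208 − (3.912) = -0.704 pp.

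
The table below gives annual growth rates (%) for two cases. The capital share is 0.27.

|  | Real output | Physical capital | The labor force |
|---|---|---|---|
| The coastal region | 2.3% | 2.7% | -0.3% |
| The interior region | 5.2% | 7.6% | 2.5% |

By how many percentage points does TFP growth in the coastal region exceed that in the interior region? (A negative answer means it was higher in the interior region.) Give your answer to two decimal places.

Labor's share = 1 − 0.27 = 0.73.
The coastal region: TFP = 2.3 − 0.729 + 0.219 = 1.79%.
The interior region: TFP = 5.2 − 2.052 − 1.825 = 1.323%.
Difference = 1.79 − (1.323) = 0.467 pp.

0.47 percentage points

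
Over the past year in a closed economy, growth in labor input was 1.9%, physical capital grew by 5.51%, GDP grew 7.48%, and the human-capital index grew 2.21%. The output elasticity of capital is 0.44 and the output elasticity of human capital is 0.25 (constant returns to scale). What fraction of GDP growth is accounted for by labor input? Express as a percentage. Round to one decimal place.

7.9%

Labor's share = 1 − 0.44 − 0.25 = 0.31.
Labor input contributed 0.31 × 1.9 = 0.589 pp.
Share of growth = 0.589 / 7.48 × 100 = 7.874%.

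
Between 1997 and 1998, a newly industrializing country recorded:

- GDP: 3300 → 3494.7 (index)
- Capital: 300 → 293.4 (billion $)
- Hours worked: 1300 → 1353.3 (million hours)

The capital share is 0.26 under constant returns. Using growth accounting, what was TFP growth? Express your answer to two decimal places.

3.44%

GDP growth = (3494.7 − 3300) / 3300 = 5.9%.
Capital growth = (293.4 − 300) / 300 = -2.2%.
Hours worked growth = (1353.3 − 1300) / 1300 = 4.1%.
Labor's share = 1 − 0.26 = 0.74.
Capital: 0.26 × (-2.2) = -0.572 pp.
Hours worked: 0.74 × 4.1 = 3.034 pp.
TFP growth = 5.9 − 2.462 = 3.438%.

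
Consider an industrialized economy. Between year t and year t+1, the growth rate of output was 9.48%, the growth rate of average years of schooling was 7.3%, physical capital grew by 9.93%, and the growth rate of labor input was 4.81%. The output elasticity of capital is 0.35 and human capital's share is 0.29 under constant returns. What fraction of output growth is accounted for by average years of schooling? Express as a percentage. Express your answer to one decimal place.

Average years of schooling accounted for 22.3% of growth.

Average years of schooling contributed 0.29 × 7.3 = 2.117 pp.
Share of growth = 2.117 / 9.48 × 100 = 22.331%.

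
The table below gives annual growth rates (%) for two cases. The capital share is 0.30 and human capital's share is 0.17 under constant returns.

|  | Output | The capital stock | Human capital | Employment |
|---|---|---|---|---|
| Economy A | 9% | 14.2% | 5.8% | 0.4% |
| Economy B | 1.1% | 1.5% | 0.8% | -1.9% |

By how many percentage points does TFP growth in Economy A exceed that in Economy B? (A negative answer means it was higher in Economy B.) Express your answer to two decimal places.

2.02 percentage points

Labor's share = 1 − 0.3 − 0.17 = 0.53.
Economy A: TFP = 9 − 4.26 − 0.986 − 0.212 = 3.542%.
Economy B: TFP = 1.1 − 0.45 − 0.136 + 1.007 = 1.521%.
Difference = 3.542 − (1.521) = 2.021 pp.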